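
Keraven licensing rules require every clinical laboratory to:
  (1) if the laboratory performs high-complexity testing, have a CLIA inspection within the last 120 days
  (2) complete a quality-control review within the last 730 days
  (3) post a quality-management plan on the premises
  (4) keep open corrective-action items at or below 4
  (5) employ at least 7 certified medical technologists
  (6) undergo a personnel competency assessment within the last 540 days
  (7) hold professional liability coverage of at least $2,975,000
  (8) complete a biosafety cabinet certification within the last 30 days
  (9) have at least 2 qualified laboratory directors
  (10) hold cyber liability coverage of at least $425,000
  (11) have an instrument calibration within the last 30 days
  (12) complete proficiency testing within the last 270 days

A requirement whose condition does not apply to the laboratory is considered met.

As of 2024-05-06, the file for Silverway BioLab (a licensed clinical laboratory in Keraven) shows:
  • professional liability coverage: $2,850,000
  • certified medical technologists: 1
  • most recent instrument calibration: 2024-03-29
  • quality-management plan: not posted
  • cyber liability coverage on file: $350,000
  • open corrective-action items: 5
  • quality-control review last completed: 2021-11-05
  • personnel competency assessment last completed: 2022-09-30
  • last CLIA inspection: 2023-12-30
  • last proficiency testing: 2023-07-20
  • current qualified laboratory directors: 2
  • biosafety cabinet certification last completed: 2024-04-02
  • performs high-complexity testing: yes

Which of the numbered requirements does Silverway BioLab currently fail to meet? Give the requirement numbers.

1, 2, 3, 4, 5, 6, 7, 8, 10, 11, 12

1. condition 'performs high-complexity testing' holds; CLIA inspection 128 days ago vs limit 120 → not met
2. quality-control review 913 days ago vs limit 730 → not met
3. quality-management plan absent → not met
4. open corrective-action items 5 > 4 → not met
5. certified medical technologists 1 < 7 → not met
6. personnel competency assessment 584 days ago vs limit 540 → not met
7. professional liability coverage $2,850,000 < $2,975,000 → not met
8. biosafety cabinet certification 34 days ago vs limit 30 → not met
9. qualified laboratory directors 2 ≥ 2 → met
10. cyber liability coverage $350,000 < $425,000 → not met
11. instrument calibration 38 days ago vs limit 30 → not met
12. proficiency testing 291 days ago vs limit 270 → not met
Not met: 1, 2, 3, 4, 5, 6, 7, 8, 10, 11, 12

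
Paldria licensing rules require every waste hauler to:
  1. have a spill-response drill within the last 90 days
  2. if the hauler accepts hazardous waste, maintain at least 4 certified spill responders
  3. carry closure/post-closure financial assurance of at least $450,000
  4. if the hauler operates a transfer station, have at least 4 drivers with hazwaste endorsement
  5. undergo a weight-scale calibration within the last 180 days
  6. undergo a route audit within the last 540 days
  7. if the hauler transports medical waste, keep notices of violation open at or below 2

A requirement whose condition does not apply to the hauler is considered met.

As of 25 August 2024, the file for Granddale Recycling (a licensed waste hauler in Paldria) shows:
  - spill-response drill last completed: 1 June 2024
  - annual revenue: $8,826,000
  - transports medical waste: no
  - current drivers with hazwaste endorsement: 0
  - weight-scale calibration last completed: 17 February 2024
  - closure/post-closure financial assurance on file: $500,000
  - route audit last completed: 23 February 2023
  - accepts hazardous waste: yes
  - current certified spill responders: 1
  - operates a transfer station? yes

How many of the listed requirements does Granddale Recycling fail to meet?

4

1. spill-response drill 85 days ago vs limit 90 → met
2. condition 'accepts hazardous waste' holds; certified spill responders 1 < 4 → not met
3. closure/post-closure financial assurance $500,000 ≥ $450,000 → met
4. condition 'operates a transfer station' holds; drivers with hazwaste endorsement 0 < 4 → not met
5. weight-scale calibration 190 days ago vs limit 180 → not met
6. route audit 549 days ago vs limit 540 → not met
7. condition 'transports medical waste' does not hold → requirement n/a → met
Not met: 4 of 7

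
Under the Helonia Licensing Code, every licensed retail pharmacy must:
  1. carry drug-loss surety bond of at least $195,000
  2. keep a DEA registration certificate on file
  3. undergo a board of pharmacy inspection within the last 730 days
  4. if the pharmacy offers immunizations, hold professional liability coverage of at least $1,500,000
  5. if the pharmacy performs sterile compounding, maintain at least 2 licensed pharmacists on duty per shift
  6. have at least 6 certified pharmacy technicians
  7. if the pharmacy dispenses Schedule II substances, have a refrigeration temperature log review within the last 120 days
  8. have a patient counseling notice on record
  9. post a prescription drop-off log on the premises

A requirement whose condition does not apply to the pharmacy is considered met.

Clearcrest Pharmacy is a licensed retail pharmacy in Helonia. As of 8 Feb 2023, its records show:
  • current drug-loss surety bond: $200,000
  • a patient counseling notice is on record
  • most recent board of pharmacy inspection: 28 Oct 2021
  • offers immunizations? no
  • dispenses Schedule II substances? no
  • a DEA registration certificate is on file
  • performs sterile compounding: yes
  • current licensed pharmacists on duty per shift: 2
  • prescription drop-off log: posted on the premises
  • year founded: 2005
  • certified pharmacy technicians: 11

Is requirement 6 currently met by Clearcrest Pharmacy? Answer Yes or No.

Yes

6. certified pharmacy technicians 11 ≥ 6 → met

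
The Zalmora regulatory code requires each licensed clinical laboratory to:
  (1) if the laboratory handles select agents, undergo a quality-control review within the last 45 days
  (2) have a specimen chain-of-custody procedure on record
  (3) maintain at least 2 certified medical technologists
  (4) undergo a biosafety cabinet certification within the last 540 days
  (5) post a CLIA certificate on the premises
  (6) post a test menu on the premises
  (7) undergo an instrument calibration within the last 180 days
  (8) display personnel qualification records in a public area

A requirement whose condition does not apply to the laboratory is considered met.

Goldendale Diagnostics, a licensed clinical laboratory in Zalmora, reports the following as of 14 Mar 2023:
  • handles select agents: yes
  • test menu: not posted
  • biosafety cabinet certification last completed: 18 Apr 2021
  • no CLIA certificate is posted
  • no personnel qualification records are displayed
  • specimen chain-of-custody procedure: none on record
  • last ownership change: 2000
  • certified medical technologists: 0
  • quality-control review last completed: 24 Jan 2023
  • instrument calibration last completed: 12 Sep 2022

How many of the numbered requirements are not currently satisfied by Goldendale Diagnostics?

1. condition 'handles select agents' holds; quality-control review 49 days ago vs limit 45 → not met
2. specimen chain-of-custody procedure absent → not met
3. certified medical technologists 0 < 2 → not met
4. biosafety cabinet certification 695 days ago vs limit 540 → not met
5. CLIA certificate absent → not met
6. test menu absent → not met
7. instrument calibration 183 days ago vs limit 180 → not met
8. personnel qualification records absent → not met
Not met: 8 of 8

8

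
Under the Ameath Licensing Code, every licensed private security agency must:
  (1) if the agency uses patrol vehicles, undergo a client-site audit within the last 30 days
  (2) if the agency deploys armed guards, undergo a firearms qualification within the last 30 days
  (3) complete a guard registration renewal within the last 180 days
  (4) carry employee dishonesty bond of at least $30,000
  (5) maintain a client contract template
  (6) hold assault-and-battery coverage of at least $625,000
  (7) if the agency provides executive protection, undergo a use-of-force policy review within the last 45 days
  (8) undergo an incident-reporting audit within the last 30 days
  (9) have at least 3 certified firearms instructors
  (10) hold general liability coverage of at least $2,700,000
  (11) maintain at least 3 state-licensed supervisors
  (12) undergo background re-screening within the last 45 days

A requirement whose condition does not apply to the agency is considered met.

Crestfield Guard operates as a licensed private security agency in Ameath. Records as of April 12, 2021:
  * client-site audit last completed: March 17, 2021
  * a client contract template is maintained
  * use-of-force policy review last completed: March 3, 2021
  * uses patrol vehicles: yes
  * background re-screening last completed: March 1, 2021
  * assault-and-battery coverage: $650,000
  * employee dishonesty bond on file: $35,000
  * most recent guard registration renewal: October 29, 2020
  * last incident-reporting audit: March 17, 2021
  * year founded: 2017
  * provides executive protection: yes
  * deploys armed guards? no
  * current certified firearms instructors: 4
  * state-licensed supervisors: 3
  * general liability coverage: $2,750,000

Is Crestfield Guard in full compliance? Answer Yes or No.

1. condition 'uses patrol vehicles' holds; client-site audit 26 days ago vs limit 30 → met
2. condition 'deploys armed guards' does not hold → requirement n/a → met
3. guard registration renewal 165 days ago vs limit 180 → met
4. employee dishonesty bond $35,000 ≥ $30,000 → met
5. client contract template present → met
6. assault-and-battery coverage $650,000 ≥ $625,000 → met
7. condition 'provides executive protection' holds; use-of-force policy review 40 days ago vs limit 45 → met
8. incident-reporting audit 26 days ago vs limit 30 → met
9. certified firearms instructors 4 ≥ 3 → met
10. general liability coverage $2,750,000 ≥ $2,700,000 → met
11. state-licensed supervisors 3 ≥ 3 → met
12. background re-screening 42 days ago vs limit 45 → met
All met.

Yes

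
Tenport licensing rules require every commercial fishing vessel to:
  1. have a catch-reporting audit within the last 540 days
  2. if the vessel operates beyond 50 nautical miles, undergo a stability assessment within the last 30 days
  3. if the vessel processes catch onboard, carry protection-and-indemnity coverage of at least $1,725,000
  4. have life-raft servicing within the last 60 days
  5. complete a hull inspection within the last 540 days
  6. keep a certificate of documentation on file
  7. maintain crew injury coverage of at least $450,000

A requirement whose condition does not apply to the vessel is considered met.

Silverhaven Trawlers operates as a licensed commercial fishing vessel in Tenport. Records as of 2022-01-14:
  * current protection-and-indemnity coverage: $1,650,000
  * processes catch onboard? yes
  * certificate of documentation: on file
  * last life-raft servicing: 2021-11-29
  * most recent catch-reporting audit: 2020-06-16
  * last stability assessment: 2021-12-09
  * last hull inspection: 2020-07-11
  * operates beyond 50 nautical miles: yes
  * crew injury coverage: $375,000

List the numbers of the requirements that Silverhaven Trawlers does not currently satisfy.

1. catch-reporting audit 577 days ago vs limit 540 → not met
2. condition 'operates beyond 50 nautical miles' holds; stability assessment 36 days ago vs limit 30 → not met
3. condition 'processes catch onboard' holds; protection-and-indemnity coverage $1,650,000 < $1,725,000 → not met
4. life-raft servicing 46 days ago vs limit 60 → met
5. hull inspection 552 days ago vs limit 540 → not met
6. certificate of documentation present → met
7. crew injury coverage $375,000 < $450,000 → not met
Not met: 1, 2, 3, 5, 7

1, 2, 3, 5, 7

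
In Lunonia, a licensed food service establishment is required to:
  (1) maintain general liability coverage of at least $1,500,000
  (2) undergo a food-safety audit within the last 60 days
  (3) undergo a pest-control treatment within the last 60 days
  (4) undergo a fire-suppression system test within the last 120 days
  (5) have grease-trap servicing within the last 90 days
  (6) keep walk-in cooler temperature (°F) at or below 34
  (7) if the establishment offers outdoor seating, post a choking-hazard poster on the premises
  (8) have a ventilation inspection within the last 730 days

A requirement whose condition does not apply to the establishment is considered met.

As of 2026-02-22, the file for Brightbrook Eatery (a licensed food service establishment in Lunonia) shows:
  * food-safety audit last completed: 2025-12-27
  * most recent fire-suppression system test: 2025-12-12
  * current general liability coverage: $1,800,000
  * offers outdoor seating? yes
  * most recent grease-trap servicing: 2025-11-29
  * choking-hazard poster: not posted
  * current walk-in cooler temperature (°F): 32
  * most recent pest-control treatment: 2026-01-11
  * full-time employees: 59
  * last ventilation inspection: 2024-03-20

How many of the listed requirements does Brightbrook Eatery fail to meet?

1. general liability coverage $1,800,000 ≥ $1,500,000 → met
2. food-safety audit 57 days ago vs limit 60 → met
3. pest-control treatment 42 days ago vs limit 60 → met
4. fire-suppression system test 72 days ago vs limit 120 → met
5. grease-trap servicing 85 days ago vs limit 90 → met
6. walk-in cooler temperature (°F) 32 ≤ 34 → met
7. condition 'offers outdoor seating' holds; choking-hazard poster absent → not met
8. ventilation inspection 704 days ago vs limit 730 → met
Not met: 1 of 8

1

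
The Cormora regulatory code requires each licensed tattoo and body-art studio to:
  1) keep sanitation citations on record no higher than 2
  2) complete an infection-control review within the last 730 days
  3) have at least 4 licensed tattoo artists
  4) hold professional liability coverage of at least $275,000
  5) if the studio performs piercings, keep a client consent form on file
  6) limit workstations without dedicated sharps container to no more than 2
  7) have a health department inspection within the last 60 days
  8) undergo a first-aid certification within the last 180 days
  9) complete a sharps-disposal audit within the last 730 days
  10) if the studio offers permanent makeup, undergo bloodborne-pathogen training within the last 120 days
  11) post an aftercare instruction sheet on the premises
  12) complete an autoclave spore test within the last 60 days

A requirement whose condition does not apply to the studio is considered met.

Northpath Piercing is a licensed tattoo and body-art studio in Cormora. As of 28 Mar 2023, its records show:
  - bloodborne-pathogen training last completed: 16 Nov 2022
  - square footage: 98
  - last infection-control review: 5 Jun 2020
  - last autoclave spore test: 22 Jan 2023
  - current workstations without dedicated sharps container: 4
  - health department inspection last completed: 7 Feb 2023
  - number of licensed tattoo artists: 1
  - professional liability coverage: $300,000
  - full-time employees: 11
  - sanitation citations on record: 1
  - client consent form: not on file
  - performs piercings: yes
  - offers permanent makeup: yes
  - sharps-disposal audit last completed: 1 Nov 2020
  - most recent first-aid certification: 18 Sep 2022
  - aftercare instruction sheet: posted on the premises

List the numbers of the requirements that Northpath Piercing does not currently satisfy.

2, 3, 5, 6, 8, 9, 10, 12

1. sanitation citations on record 1 ≤ 2 → met
2. infection-control review 1026 days ago vs limit 730 → not met
3. licensed tattoo artists 1 < 4 → not met
4. professional liability coverage $300,000 ≥ $275,000 → met
5. condition 'performs piercings' holds; client consent form absent → not met
6. workstations without dedicated sharps container 4 > 2 → not met
7. health department inspection 49 days ago vs limit 60 → met
8. first-aid certification 191 days ago vs limit 180 → not met
9. sharps-disposal audit 877 days ago vs limit 730 → not met
10. condition 'offers permanent makeup' holds; bloodborne-pathogen training 132 days ago vs limit 120 → not met
11. aftercare instruction sheet present → met
12. autoclave spore test 65 days ago vs limit 60 → not met
Not met: 2, 3, 5, 6, 8, 9, 10, 12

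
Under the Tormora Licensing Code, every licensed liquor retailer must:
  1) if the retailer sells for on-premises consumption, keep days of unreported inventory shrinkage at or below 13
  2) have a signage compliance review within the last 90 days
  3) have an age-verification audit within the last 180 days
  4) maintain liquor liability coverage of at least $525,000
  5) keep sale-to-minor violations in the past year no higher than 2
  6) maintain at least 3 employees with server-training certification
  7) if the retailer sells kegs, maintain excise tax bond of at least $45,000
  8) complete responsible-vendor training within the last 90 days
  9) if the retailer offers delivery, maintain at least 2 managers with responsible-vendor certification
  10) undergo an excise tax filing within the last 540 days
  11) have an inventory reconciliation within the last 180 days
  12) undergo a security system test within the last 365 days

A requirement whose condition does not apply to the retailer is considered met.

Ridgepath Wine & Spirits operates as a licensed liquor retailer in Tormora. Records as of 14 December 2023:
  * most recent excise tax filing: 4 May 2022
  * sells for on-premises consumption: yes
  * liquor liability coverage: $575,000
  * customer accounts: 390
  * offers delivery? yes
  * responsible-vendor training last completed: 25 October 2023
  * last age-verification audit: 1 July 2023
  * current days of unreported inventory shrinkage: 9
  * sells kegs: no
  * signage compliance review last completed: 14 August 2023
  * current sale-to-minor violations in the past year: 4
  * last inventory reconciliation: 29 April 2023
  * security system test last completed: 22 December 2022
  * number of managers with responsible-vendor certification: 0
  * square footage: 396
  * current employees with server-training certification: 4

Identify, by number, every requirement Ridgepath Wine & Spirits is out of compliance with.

2, 5, 9, 10, 11

1. condition 'sells for on-premises consumption' holds; days of unreported inventory shrinkage 9 ≤ 13 → met
2. signage compliance review 122 days ago vs limit 90 → not met
3. age-verification audit 166 days ago vs limit 180 → met
4. liquor liability coverage $575,000 ≥ $525,000 → met
5. sale-to-minor violations in the past year 4 > 2 → not met
6. employees with server-training certification 4 ≥ 3 → met
7. condition 'sells kegs' does not hold → requirement n/a → met
8. responsible-vendor training 50 days ago vs limit 90 → met
9. condition 'offers delivery' holds; managers with responsible-vendor certification 0 < 2 → not met
10. excise tax filing 589 days ago vs limit 540 → not met
11. inventory reconciliation 229 days ago vs limit 180 → not met
12. security system test 357 days ago vs limit 365 → met
Not met: 2, 5, 9, 10, 11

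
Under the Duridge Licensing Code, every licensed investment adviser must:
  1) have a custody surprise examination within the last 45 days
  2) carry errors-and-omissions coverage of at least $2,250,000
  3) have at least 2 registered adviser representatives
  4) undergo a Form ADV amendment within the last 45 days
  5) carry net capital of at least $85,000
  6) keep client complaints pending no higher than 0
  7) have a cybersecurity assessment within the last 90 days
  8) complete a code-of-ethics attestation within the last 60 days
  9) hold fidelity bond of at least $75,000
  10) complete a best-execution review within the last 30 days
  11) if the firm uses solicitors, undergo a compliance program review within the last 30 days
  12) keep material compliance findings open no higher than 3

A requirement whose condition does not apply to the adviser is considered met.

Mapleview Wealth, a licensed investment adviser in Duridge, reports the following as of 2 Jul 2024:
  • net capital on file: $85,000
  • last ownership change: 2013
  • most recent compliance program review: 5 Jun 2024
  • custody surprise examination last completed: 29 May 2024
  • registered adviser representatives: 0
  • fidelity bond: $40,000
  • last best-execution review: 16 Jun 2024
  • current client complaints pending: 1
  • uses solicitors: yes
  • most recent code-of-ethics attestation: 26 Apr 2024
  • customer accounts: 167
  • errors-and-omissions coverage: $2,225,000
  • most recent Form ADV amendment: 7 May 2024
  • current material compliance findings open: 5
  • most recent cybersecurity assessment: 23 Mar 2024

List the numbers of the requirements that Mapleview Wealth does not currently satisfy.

2, 3, 4, 6, 7, 8, 9, 12

1. custody surprise examination 34 days ago vs limit 45 → met
2. errors-and-omissions coverage $2,225,000 < $2,250,000 → not met
3. registered adviser representatives 0 < 2 → not met
4. Form ADV amendment 56 days ago vs limit 45 → not met
5. net capital $85,000 ≥ $85,000 → met
6. client complaints pending 1 > 0 → not met
7. cybersecurity assessment 101 days ago vs limit 90 → not met
8. code-of-ethics attestation 67 days ago vs limit 60 → not met
9. fidelity bond $40,000 < $75,000 → not met
10. best-execution review 16 days ago vs limit 30 → met
11. condition 'uses solicitors' holds; compliance program review 27 days ago vs limit 30 → met
12. material compliance findings open 5 > 3 → not met
Not met: 2, 3, 4, 6, 7, 8, 9, 12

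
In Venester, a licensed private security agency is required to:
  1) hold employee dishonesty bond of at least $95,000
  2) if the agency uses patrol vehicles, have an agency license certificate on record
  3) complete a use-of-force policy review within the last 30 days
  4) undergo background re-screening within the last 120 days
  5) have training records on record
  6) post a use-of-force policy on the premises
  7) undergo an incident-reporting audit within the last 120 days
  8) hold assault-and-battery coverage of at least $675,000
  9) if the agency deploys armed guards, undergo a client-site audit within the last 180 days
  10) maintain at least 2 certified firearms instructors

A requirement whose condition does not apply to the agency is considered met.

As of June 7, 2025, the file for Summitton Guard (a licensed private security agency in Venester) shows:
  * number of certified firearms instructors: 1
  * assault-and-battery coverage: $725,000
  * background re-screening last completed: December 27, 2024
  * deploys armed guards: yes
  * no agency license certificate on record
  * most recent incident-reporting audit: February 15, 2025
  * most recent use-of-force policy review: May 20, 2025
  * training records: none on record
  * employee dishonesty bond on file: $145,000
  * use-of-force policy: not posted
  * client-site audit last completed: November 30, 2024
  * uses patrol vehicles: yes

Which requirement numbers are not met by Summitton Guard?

2, 4, 5, 6, 9, 10

1. employee dishonesty bond $145,000 ≥ $95,000 → met
2. condition 'uses patrol vehicles' holds; agency license certificate absent → not met
3. use-of-force policy review 18 days ago vs limit 30 → met
4. background re-screening 162 days ago vs limit 120 → not met
5. training records absent → not met
6. use-of-force policy absent → not met
7. incident-reporting audit 112 days ago vs limit 120 → met
8. assault-and-battery coverage $725,000 ≥ $675,000 → met
9. condition 'deploys armed guards' holds; client-site audit 189 days ago vs limit 180 → not met
10. certified firearms instructors 1 < 2 → not met
Not met: 2, 4, 5, 6, 9, 10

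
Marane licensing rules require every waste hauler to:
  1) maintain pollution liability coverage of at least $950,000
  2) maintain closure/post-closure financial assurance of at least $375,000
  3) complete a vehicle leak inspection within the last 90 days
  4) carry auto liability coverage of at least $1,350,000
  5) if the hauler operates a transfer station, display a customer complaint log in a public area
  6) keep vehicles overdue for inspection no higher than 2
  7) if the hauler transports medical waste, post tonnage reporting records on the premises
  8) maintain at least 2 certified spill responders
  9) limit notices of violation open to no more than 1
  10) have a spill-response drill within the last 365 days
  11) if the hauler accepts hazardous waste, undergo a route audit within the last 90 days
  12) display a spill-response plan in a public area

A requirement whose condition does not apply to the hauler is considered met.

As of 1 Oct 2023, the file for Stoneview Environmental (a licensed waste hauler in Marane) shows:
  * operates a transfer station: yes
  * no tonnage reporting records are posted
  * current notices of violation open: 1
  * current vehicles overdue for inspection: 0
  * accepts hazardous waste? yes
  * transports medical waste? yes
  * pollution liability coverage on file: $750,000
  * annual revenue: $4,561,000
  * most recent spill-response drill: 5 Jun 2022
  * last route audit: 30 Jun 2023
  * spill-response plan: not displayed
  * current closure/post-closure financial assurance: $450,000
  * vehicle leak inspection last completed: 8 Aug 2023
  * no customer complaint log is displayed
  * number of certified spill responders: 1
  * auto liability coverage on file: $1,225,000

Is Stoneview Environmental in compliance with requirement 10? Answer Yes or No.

No

10. spill-response drill 483 days ago vs limit 365 → not met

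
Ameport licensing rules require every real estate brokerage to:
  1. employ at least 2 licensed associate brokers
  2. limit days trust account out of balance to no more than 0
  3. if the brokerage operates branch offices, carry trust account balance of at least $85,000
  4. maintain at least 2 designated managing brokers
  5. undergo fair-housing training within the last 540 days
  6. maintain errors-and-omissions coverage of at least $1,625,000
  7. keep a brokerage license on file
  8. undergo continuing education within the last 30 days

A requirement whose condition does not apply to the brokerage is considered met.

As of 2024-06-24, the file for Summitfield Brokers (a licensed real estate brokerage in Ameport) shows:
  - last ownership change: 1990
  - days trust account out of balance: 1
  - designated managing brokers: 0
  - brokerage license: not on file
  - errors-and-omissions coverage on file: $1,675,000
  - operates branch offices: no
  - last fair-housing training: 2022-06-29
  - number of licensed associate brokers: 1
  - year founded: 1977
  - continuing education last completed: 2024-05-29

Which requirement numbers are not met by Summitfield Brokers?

1. licensed associate brokers 1 < 2 → not met
2. days trust account out of balance 1 > 0 → not met
3. condition 'operates branch offices' does not hold → requirement n/a → met
4. designated managing brokers 0 < 2 → not met
5. fair-housing training 726 days ago vs limit 540 → not met
6. errors-and-omissions coverage $1,675,000 ≥ $1,625,000 → met
7. brokerage license absent → not met
8. continuing education 26 days ago vs limit 30 → met
Not met: 1, 2, 4, 5, 7

1, 2, 4, 5, 7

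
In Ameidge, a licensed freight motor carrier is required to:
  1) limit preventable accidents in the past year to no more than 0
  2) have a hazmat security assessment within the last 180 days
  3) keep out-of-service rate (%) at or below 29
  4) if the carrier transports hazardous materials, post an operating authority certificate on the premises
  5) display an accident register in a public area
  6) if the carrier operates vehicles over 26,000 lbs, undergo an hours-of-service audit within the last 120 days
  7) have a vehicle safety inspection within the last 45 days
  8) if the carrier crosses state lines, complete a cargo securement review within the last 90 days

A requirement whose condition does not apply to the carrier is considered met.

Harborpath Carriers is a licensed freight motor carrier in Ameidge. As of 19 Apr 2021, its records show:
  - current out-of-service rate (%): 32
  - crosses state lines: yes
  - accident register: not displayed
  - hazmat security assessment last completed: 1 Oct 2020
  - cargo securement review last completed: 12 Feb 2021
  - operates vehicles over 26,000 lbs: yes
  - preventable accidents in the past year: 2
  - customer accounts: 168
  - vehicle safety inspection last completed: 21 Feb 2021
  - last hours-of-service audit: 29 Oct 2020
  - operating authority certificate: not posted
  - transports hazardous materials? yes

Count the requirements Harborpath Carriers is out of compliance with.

7

1. preventable accidents in the past year 2 > 0 → not met
2. hazmat security assessment 200 days ago vs limit 180 → not met
3. out-of-service rate (%) 32 > 29 → not met
4. condition 'transports hazardous materials' holds; operating authority certificate absent → not met
5. accident register absent → not met
6. condition 'operates vehicles over 26,000 lbs' holds; hours-of-service audit 172 days ago vs limit 120 → not met
7. vehicle safety inspection 57 days ago vs limit 45 → not met
8. condition 'crosses state lines' holds; cargo securement review 66 days ago vs limit 90 → met
Not met: 7 of 8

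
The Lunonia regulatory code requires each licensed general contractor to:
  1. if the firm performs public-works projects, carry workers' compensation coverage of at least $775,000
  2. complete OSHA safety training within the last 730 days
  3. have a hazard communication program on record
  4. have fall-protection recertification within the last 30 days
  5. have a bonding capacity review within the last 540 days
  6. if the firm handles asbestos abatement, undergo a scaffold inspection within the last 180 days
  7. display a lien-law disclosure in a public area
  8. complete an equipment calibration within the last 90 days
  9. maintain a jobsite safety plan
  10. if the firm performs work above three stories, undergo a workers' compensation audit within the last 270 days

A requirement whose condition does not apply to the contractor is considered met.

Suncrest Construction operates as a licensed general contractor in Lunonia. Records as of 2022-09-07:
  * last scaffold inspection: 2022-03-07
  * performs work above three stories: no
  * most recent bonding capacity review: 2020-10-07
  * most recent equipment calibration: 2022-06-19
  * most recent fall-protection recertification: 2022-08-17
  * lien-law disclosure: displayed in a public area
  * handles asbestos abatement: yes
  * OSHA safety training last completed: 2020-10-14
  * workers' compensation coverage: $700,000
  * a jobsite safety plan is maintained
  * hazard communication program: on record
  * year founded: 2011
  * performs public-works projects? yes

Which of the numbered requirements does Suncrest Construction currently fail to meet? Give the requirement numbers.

1. condition 'performs public-works projects' holds; workers' compensation coverage $700,000 < $775,000 → not met
2. OSHA safety training 693 days ago vs limit 730 → met
3. hazard communication program present → met
4. fall-protection recertification 21 days ago vs limit 30 → met
5. bonding capacity review 700 days ago vs limit 540 → not met
6. condition 'handles asbestos abatement' holds; scaffold inspection 184 days ago vs limit 180 → not met
7. lien-law disclosure present → met
8. equipment calibration 80 days ago vs limit 90 → met
9. jobsite safety plan present → met
10. condition 'performs work above three stories' does not hold → requirement n/a → met
Not met: 1, 5, 6

1, 5, 6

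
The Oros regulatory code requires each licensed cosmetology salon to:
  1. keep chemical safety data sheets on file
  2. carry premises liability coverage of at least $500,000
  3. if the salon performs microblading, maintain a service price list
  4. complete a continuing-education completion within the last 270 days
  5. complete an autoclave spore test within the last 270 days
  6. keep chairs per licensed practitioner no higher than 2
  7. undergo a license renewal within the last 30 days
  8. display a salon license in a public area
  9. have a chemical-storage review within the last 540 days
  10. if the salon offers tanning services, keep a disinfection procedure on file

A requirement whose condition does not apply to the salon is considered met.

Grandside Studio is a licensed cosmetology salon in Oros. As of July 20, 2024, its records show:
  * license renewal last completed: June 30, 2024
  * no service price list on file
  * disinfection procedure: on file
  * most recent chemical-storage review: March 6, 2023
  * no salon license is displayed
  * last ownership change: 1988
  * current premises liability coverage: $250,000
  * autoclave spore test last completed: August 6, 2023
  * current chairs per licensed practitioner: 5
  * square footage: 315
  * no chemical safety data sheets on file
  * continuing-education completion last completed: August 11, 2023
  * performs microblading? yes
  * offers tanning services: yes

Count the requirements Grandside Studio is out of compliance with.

7

1. chemical safety data sheets absent → not met
2. premises liability coverage $250,000 < $500,000 → not met
3. condition 'performs microblading' holds; service price list absent → not met
4. continuing-education completion 344 days ago vs limit 270 → not met
5. autoclave spore test 349 days ago vs limit 270 → not met
6. chairs per licensed practitioner 5 > 2 → not met
7. license renewal 20 days ago vs limit 30 → met
8. salon license absent → not met
9. chemical-storage review 502 days ago vs limit 540 → met
10. condition 'offers tanning services' holds; disinfection procedure present → met
Not met: 7 of 10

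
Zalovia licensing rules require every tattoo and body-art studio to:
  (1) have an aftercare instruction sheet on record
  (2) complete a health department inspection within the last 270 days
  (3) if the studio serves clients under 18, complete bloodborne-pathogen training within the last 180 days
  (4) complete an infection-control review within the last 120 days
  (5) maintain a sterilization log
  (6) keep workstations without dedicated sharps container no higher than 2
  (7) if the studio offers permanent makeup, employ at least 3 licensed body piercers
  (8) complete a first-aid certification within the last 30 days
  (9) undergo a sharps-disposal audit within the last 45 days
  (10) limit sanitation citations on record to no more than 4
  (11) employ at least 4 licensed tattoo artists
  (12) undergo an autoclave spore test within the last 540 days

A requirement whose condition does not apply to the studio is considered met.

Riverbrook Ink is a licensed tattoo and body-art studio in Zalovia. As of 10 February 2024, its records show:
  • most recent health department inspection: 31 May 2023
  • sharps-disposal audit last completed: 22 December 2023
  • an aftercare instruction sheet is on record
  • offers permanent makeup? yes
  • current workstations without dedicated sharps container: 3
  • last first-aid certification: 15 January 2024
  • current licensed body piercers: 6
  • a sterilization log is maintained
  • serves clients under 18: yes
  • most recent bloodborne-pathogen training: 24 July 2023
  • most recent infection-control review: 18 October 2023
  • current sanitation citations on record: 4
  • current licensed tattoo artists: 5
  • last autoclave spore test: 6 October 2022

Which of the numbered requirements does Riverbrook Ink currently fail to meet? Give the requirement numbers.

1. aftercare instruction sheet present → met
2. health department inspection 255 days ago vs limit 270 → met
3. condition 'serves clients under 18' holds; bloodborne-pathogen training 201 days ago vs limit 180 → not met
4. infection-control review 115 days ago vs limit 120 → met
5. sterilization log present → met
6. workstations without dedicated sharps container 3 > 2 → not met
7. condition 'offers permanent makeup' holds; licensed body piercers 6 ≥ 3 → met
8. first-aid certification 26 days ago vs limit 30 → met
9. sharps-disposal audit 50 days ago vs limit 45 → not met
10. sanitation citations on record 4 ≤ 4 → met
11. licensed tattoo artists 5 ≥ 4 → met
12. autoclave spore test 492 days ago vs limit 540 → met
Not met: 3, 6, 9

3, 6, 9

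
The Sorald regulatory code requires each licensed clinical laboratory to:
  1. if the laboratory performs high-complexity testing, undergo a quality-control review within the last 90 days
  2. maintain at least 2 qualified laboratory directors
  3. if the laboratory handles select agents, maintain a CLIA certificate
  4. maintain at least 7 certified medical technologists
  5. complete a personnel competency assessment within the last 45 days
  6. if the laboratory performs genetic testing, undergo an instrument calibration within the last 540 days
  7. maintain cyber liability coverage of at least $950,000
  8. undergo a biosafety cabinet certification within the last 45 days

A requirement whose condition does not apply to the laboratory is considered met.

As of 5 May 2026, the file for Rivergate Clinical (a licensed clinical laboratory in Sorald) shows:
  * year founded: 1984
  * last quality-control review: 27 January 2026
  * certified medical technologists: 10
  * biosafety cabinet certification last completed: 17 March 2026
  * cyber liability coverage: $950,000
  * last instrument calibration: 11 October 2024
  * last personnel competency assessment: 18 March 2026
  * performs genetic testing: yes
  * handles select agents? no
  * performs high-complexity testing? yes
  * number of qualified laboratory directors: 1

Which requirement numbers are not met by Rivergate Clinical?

1, 2, 5, 6, 8

1. condition 'performs high-complexity testing' holds; quality-control review 98 days ago vs limit 90 → not met
2. qualified laboratory directors 1 < 2 → not met
3. condition 'handles select agents' does not hold → requirement n/a → met
4. certified medical technologists 10 ≥ 7 → met
5. personnel competency assessment 48 days ago vs limit 45 → not met
6. condition 'performs genetic testing' holds; instrument calibration 571 days ago vs limit 540 → not met
7. cyber liability coverage $950,000 ≥ $950,000 → met
8. biosafety cabinet certification 49 days ago vs limit 45 → not met
Not met: 1, 2, 5, 6, 8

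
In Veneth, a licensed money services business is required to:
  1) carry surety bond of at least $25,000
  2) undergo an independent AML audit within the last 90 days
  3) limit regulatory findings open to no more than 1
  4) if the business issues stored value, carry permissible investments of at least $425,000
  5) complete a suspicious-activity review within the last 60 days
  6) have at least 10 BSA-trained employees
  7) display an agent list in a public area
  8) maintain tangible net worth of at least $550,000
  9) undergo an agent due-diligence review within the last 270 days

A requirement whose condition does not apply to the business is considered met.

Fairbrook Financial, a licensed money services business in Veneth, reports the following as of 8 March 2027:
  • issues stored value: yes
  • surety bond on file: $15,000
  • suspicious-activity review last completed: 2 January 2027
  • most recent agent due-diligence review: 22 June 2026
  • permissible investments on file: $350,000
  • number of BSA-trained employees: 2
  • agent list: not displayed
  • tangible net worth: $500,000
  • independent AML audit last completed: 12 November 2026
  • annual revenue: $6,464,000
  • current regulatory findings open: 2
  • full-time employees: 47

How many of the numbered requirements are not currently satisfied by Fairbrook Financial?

1. surety bond $15,000 < $25,000 → not met
2. independent AML audit 116 days ago vs limit 90 → not met
3. regulatory findings open 2 > 1 → not met
4. condition 'issues stored value' holds; permissible investments $350,000 < $425,000 → not met
5. suspicious-activity review 65 days ago vs limit 60 → not met
6. BSA-trained employees 2 < 10 → not met
7. agent list absent → not met
8. tangible net worth $500,000 < $550,000 → not met
9. agent due-diligence review 259 days ago vs limit 270 → met
Not met: 8 of 9

8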